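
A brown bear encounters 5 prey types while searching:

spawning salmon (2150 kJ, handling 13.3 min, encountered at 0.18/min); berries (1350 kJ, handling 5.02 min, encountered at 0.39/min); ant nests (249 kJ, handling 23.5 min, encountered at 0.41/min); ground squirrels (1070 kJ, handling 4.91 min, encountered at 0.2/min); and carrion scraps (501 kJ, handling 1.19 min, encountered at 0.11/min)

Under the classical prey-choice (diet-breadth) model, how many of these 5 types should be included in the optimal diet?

3

Profitabilities (E/h, kJ/min): carrion scraps 421, berries 269, ground squirrels 218, spawning salmon 162, ant nests 10.6. Add prey in this order while the next type's profitability exceeds the intake rate on those already taken.
Rate on top 1: 48.73. berries: 269 > 48.73 → include.
Rate on top 2: 188.3. ground squirrels: 218 > 188.3 → include.
Rate on top 3: 195.4. spawning salmon: 162 < 195.4 → exclude; stop.
Optimal diet: carrion scraps, berries, ground squirrels — 3 of 5 types.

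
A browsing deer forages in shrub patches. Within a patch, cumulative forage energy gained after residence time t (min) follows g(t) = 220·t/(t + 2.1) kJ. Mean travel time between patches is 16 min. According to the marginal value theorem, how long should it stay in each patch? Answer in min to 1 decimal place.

By the marginal value theorem, leave when the instantaneous gain rate g'(t) equals the habitat-wide average g(t)/(T + t).
g'(t) = 220·2.1/(t + 2.1)². Setting 220·2.1/(t+2.1)² = 220t/[(t+2.1)(16+t)] gives 2.1(16+t) = t(t+2.1), so t² = 2.1×16 = 33.6.
t* = √33.6 = 5.797 min.

5.8 min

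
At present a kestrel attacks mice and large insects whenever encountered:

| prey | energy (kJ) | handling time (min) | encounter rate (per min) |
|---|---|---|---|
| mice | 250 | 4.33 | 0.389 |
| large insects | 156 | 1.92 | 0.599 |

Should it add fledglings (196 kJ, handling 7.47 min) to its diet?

On mice and large insects alone, R = ΣλE/(1+Σλh) = 190.7/3.834 = 49.73 kJ/min.
Profitability of fledglings: 196/7.47 = 26.24 kJ/min.
26.24 < 49.73, so adding fledglings would lower the average — exclude it.

No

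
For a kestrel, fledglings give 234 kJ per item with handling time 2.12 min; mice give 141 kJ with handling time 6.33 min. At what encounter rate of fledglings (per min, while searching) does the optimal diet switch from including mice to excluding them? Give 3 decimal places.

The zero-one rule: include mice iff E₂/h₂ > λE₁/(1+λh₁). Equality gives the switch point.
λE₁h₂ = E₂ + λE₂h₁ ⇒ λ = E₂/(E₁h₂ − E₂h₁) = 141/(1481 − 298.9) = 0.1193 per min.

0.119 per min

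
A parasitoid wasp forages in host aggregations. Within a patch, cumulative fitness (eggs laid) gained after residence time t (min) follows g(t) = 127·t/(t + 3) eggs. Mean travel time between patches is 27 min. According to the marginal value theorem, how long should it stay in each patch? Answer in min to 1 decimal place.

9.0 min

Optimal t* satisfies g'(t*) = g(t*)/(T + t*).
g'(t) = 127·3/(t + 3)². Setting 127·3/(t+3)² = 127t/[(t+3)(27+t)] gives 3(27+t) = t(t+3), so t² = 3×27 = 81.
t* = √81 = 9 min.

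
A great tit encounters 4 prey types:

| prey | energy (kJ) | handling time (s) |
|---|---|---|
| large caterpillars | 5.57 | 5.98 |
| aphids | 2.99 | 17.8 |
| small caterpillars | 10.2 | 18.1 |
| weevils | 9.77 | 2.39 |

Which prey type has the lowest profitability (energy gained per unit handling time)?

aphids

Profitability E/h (kJ/s): large caterpillars = 5.57/5.98 = 0.931, aphids = 2.99/17.8 = 0.168, small caterpillars = 10.2/18.1 = 0.564, weevils = 9.77/2.39 = 4.09.
Ranked: weevils > large caterpillars > small caterpillars > aphids.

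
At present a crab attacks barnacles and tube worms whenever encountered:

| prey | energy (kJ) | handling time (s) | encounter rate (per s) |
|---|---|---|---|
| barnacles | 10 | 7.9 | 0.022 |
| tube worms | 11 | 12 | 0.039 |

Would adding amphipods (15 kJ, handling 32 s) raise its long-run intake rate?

Yes

On barnacles and tube worms alone, R = ΣλE/(1+Σλh) = 0.649/1.642 = 0.3953 kJ/s.
Profitability of amphipods: 15/32 = 0.4688 kJ/s.
0.4688 > 0.3953, so adding amphipods raises the average — include it.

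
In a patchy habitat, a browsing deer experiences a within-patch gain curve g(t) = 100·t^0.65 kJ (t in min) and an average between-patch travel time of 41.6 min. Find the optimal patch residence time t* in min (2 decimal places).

77.26 min

By the marginal value theorem, leave when the instantaneous gain rate g'(t) equals the habitat-wide average g(t)/(T + t).
g'(t) = 0.65·100·t^-0.35. Setting 0.65·100·t^-0.35 = 100·t^0.65/(41.6+t) gives 0.65(41.6+t) = t, so 0.35·t = 0.65×41.6.
t* = 0.65×41.6/0.35 = 77.26 min.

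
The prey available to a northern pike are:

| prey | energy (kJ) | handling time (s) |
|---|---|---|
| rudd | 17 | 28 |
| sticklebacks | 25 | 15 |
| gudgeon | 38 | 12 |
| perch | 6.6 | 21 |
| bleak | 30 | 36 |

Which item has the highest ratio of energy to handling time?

gudgeon

Profitability E/h (kJ/s): rudd = 17/28 = 0.607, sticklebacks = 25/15 = 1.67, gudgeon = 38/12 = 3.17, perch = 6.6/21 = 0.314, bleak = 30/36 = 0.833.
Ranked: gudgeon > sticklebacks > bleak > rudd > perch.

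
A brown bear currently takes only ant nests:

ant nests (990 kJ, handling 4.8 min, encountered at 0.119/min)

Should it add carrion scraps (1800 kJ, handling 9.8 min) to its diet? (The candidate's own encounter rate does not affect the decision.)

On ant nests alone, R = ΣλE/(1+Σλh) = 117.8/1.571 = 74.98 kJ/min.
Profitability of carrion scraps: 1800/9.8 = 183.7 kJ/min.
Since 183.7 > R, including carrion scraps increases the long-run rate.

Yes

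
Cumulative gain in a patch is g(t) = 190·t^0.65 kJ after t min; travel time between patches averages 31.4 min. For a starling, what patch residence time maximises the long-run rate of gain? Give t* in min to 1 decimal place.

Maximise g(t)/(T+t): set derivative to zero → g'(t)(T+t) = g(t).
g'(t) = 0.65·190·t^-0.35. Setting 0.65·190·t^-0.35 = 190·t^0.65/(31.4+t) gives 0.65(31.4+t) = t, so 0.35·t = 0.65×31.4.
t* = 0.65×31.4/0.35 = 58.31 min.

58.3 min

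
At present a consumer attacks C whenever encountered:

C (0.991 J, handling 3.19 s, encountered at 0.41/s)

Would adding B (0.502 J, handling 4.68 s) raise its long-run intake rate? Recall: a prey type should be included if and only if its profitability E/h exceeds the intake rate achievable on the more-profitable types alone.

On C alone, R = ΣλE/(1+Σλh) = 0.4063/2.308 = 0.1761 J/s.
B: E/h = 0.502/4.68 = 0.1073 J/s.
Since 0.1073 < R, time spent handling B is better spent searching.

No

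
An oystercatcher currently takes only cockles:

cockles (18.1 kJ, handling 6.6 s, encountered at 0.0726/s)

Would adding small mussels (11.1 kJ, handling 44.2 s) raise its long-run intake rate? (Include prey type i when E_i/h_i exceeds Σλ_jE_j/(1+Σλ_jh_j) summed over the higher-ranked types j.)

Intake rate on the current diet: R = (0.0726×18.1) / (1 + 0.0726×6.6) = 1.314/1.479 = 0.8884 kJ/s.
Profitability of small mussels: 11.1/44.2 = 0.2511 kJ/s.
0.2511 < 0.8884, so adding small mussels would lower the average — exclude it.

No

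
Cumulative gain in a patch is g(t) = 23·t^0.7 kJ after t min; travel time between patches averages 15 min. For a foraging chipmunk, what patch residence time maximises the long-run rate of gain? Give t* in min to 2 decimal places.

35.00 min

Maximise g(t)/(T+t): set derivative to zero → g'(t)(T+t) = g(t).
g'(t) = 0.7·23·t^-0.3. Setting 0.7·23·t^-0.3 = 23·t^0.7/(15+t) gives 0.7(15+t) = t, so 0.30·t = 0.7×15.
t* = 0.7×15/0.30 = 35 min.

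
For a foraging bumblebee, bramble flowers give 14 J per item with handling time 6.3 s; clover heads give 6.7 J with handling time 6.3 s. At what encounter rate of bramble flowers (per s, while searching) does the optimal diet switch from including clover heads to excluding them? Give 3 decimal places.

0.146 per s

The zero-one rule: include clover heads iff E₂/h₂ > λE₁/(1+λh₁). Equality gives the switch point.
λE₁h₂ = E₂ + λE₂h₁ ⇒ λ = E₂/(E₁h₂ − E₂h₁) = 6.7/(88.2 − 42.21) = 0.1457 per s.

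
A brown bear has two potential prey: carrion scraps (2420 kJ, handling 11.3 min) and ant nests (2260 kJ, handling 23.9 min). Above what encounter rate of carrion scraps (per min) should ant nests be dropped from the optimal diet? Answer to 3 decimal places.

0.070 per min

The zero-one rule: include ant nests iff E₂/h₂ > λE₁/(1+λh₁). Equality gives the switch point.
λE₁h₂ = E₂ + λE₂h₁ ⇒ λ = E₂/(E₁h₂ − E₂h₁) = 2260/(5.784e+04 − 2.554e+04) = 0.06997 per min.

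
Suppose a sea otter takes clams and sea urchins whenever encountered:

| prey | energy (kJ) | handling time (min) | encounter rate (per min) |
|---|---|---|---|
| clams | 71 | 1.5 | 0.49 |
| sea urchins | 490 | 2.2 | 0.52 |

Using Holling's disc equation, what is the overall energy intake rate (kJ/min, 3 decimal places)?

R = Σλ_iE_i / (1 + Σλ_ih_i)
Numerator: 0.49×71 + 0.52×490 = 289.6
Denominator: 1 + 0.49×1.5 + 0.52×2.2 = 2.879
R = 289.6/2.879 = 100.6 kJ/min

100.587 kJ/min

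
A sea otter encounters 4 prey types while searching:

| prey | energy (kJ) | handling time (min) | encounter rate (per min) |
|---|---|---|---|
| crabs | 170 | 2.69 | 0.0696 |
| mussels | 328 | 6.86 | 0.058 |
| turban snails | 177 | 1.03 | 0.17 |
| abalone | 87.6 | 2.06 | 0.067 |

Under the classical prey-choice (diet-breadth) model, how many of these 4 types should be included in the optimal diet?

4

Rank by E/h (kJ/min): turban snails 172, crabs 63.2, mussels 47.8, abalone 42.5. Include each in turn until the next type's E/h falls below the running intake rate.
Rate on top 1: 25.61. crabs: 63.2 > 25.61 → include.
Rate on top 2: 30.77. mussels: 47.8 > 30.77 → include.
Rate on top 3: 34.62. abalone: 42.5 > 34.62 → include.
Optimal diet: turban snails, crabs, mussels, abalone — 4 of 4 types.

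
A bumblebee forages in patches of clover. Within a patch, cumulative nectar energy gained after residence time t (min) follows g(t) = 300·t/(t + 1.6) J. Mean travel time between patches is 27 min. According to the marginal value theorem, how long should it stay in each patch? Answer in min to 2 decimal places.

Optimal t* satisfies g'(t*) = g(t*)/(T + t*).
g'(t) = 300·1.6/(t + 1.6)². Setting 300·1.6/(t+1.6)² = 300t/[(t+1.6)(27+t)] gives 1.6(27+t) = t(t+1.6), so t² = 1.6×27 = 43.2.
t* = √43.2 = 6.573 min.

6.57 min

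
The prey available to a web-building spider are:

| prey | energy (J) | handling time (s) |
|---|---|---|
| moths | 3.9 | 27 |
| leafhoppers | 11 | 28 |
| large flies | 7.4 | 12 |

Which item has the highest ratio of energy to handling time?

In descending order of E/h:
large flies: 7.4/12 = 0.617 J/s
leafhoppers: 11/28 = 0.393 J/s
moths: 3.9/27 = 0.144 J/s

large flies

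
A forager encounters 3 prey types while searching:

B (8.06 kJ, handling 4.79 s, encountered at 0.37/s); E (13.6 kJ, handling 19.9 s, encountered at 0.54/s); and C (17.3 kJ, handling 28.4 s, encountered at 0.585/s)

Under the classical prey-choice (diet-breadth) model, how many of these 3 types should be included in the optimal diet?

E/h in descending order: B 1.68, E 0.683, C 0.609 kJ/s. The optimal diet is the largest prefix of this list for which every included type satisfies E_i/h_i > R on the types above it.
Rate on top 1: 1.076. E: 0.683 < 1.076 → exclude; stop.
Optimal diet: B — 1 of 3 types.

1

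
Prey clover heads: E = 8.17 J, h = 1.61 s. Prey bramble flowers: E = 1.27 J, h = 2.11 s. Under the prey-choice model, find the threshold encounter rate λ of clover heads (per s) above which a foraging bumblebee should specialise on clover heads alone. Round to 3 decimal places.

0.084 per s

The zero-one rule: include bramble flowers iff E₂/h₂ > λE₁/(1+λh₁). Equality gives the switch point.
λE₁h₂ = E₂ + λE₂h₁ ⇒ λ = E₂/(E₁h₂ − E₂h₁) = 1.27/(17.24 − 2.045) = 0.08359 per s.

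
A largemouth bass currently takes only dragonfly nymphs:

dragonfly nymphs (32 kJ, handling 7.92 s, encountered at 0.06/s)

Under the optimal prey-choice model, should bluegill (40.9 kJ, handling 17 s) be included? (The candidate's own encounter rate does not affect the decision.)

Yes

Intake rate on the current diet: R = (0.06×32) / (1 + 0.06×7.92) = 1.92/1.475 = 1.302 kJ/s.
Profitability of bluegill: 40.9/17 = 2.406 kJ/s.
Since 2.406 > R, including bluegill increases the long-run rate.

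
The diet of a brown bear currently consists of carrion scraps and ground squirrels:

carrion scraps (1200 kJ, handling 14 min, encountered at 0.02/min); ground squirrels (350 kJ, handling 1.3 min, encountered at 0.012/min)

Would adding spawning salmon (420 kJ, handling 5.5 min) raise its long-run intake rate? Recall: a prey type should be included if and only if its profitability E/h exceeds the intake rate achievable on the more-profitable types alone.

Yes

Current rate: (0.02×1200 + 0.012×350)/(1 + 0.02×14 + 0.012×1.3) = 21.77 kJ/min.
Profitability of spawning salmon: 420/5.5 = 76.36 kJ/min.
76.36 > 21.77, so adding spawning salmon raises the average — include it.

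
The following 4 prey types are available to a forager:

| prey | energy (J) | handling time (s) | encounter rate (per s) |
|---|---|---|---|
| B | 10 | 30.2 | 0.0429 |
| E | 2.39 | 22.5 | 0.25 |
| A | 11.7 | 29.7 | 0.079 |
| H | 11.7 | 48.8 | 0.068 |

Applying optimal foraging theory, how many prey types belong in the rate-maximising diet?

2

Rank by E/h (J/s): A 0.394, B 0.331, H 0.24, E 0.106. Include each in turn until the next type's E/h falls below the running intake rate.
Rate on top 1: 0.2762. B: 0.331 > 0.2762 → include.
Rate on top 2: 0.2915. H: 0.24 < 0.2915 → exclude; stop.
Optimal diet: A, B — 2 of 4 types.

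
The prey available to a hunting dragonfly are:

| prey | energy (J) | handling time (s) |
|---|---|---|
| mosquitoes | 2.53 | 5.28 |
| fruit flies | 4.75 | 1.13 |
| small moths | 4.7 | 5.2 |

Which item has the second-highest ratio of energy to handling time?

small moths

Profitability E/h (J/s): mosquitoes = 2.53/5.28 = 0.479, fruit flies = 4.75/1.13 = 4.2, small moths = 4.7/5.2 = 0.904.
Ranked: fruit flies > small moths > mosquitoes.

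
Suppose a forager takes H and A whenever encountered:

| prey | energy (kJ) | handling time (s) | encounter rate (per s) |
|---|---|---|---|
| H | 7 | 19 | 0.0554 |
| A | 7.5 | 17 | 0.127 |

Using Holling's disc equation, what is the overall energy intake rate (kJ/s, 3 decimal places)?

R = Σλ_iE_i / (1 + Σλ_ih_i)
Numerator: 0.0554×7 + 0.127×7.5 = 1.34
Denominator: 1 + 0.0554×19 + 0.127×17 = 4.212
R = 1.34/4.212 = 0.3182 kJ/s

0.318 kJ/s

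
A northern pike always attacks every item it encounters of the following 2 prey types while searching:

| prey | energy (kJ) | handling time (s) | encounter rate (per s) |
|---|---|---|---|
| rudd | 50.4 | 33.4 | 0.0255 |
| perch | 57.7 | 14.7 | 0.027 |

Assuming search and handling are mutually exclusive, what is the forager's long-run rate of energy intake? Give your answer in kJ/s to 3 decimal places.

1.264 kJ/s

R = Σλ_iE_i / (1 + Σλ_ih_i)
Numerator: 0.0255×50.4 + 0.027×57.7 = 2.843
Denominator: 1 + 0.0255×33.4 + 0.027×14.7 = 2.249
R = 2.843/2.249 = 1.264 kJ/s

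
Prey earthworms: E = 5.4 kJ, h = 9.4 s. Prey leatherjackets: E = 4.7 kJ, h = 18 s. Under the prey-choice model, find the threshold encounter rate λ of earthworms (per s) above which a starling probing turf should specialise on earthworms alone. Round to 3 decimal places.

0.089 per s

At the threshold, the rate on earthworms alone equals the profitability of leatherjackets: λ·5.4/(1 + λ·9.4) = 4.7/18 = 0.2611.
Rearranging, λ(5.4 − 0.2611×9.4) = 0.2611, so λ = 0.2611/2.946 = 0.08865 per s.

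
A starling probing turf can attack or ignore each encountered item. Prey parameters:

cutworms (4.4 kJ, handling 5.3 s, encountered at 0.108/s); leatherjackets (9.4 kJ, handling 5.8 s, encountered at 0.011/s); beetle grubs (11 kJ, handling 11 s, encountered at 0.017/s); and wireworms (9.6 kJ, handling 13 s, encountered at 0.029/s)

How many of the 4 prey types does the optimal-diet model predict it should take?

4

Rank by E/h (kJ/s): leatherjackets 1.62, beetle grubs 1, cutworms 0.83, wireworms 0.738. Include each in turn until the next type's E/h falls below the running intake rate.
Rate on top 1: 0.0972. beetle grubs: 1 > 0.0972 → include.
Rate on top 2: 0.2322. cutworms: 0.83 > 0.2322 → include.
Rate on top 3: 0.4199. wireworms: 0.738 > 0.4199 → include.
Optimal diet: leatherjackets, beetle grubs, cutworms, wireworms — 4 of 4 types.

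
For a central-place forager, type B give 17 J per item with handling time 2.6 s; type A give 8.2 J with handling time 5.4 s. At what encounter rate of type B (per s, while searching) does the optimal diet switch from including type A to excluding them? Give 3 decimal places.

0.116 per s

At the threshold, the rate on type B alone equals the profitability of type A: λ·17/(1 + λ·2.6) = 8.2/5.4 = 1.519.
Rearranging, λ(17 − 1.519×2.6) = 1.519, so λ = 1.519/13.05 = 0.1163 per s.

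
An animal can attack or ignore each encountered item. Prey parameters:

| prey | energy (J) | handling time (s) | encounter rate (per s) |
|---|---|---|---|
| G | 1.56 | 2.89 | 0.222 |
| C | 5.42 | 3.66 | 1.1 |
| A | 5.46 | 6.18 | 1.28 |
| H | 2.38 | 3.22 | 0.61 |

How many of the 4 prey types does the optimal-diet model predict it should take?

Profitabilities (E/h, J/s): C 1.48, A 0.883, H 0.739, G 0.54. Add prey in this order while the next type's profitability exceeds the intake rate on those already taken.
Rate on top 1: 1.186. A: 0.883 < 1.186 → exclude; stop.
Optimal diet: C — 1 of 4 types.

1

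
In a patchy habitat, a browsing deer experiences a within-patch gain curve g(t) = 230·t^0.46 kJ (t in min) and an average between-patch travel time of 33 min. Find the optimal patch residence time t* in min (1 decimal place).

28.1 min

Maximise g(t)/(T+t): set derivative to zero → g'(t)(T+t) = g(t).
g'(t) = 0.46·230·t^-0.54. Setting 0.46·230·t^-0.54 = 230·t^0.46/(33+t) gives 0.46(33+t) = t, so 0.54·t = 0.46×33.
t* = 0.46×33/0.54 = 28.11 min.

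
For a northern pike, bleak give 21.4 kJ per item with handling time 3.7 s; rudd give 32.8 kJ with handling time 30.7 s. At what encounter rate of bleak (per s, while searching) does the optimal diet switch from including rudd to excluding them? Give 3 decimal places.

0.061 per s

Drop rudd once their profitability E₂/h₂ falls below the rate achievable on bleak alone: E₂/h₂ = λE₁/(1 + λh₁).
Solve for λ: λE₁h₂ = E₂(1 + λh₁) → λ(E₁h₂ − E₂h₁) = E₂ → λ = E₂/(E₁h₂ − E₂h₁).
λ = 32.8/(21.4×30.7 − 32.8×3.7) = 32.8/535.6 = 0.06124 per s.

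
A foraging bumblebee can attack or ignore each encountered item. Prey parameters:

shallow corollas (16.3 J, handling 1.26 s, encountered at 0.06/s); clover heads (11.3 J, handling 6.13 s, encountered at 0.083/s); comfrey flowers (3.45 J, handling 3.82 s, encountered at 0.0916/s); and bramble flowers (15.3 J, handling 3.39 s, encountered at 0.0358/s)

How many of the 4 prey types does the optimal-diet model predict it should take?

Rank by E/h (J/s): shallow corollas 12.9, bramble flowers 4.51, clover heads 1.84, comfrey flowers 0.903. Include each in turn until the next type's E/h falls below the running intake rate.
Rate on top 1: 0.9093. bramble flowers: 4.51 > 0.9093 → include.
Rate on top 2: 1.275. clover heads: 1.84 > 1.275 → include.
Rate on top 3: 1.444. comfrey flowers: 0.903 < 1.444 → exclude; stop.
Optimal diet: shallow corollas, bramble flowers, clover heads — 3 of 4 types.

3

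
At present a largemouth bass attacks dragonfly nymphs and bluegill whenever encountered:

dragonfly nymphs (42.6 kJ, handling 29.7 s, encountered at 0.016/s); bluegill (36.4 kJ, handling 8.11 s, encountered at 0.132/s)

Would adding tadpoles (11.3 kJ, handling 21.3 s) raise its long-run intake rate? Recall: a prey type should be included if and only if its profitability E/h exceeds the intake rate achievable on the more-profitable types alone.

Current rate: (0.016×42.6 + 0.132×36.4)/(1 + 0.016×29.7 + 0.132×8.11) = 2.155 kJ/s.
tadpoles: E/h = 11.3/21.3 = 0.5305 kJ/s.
0.5305 < 2.155, so adding tadpoles would lower the average — exclude it.

No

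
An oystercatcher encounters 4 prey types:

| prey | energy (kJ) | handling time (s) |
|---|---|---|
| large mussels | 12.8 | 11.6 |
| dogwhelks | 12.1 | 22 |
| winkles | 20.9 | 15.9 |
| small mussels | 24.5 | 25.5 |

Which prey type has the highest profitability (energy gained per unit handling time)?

Profitability E/h (kJ/s): large mussels = 12.8/11.6 = 1.1, dogwhelks = 12.1/22 = 0.55, winkles = 20.9/15.9 = 1.31, small mussels = 24.5/25.5 = 0.961.
Ranked: winkles > large mussels > small mussels > dogwhelks.

winkles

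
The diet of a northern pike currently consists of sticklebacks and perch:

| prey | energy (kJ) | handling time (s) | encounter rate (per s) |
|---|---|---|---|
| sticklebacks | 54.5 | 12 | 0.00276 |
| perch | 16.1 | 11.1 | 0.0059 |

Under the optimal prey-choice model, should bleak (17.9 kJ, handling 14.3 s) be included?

Yes

Current rate: (0.00276×54.5 + 0.0059×16.1)/(1 + 0.00276×12 + 0.0059×11.1) = 0.2234 kJ/s.
Profitability of bleak: 17.9/14.3 = 1.252 kJ/s.
Since 1.252 > R, including bleak increases the long-run rate.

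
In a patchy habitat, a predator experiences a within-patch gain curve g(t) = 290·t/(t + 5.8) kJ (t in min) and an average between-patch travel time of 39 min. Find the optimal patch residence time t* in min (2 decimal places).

Optimal t* satisfies g'(t*) = g(t*)/(T + t*).
g'(t) = 290·5.8/(t + 5.8)². Setting 290·5.8/(t+5.8)² = 290t/[(t+5.8)(39+t)] gives 5.8(39+t) = t(t+5.8), so t² = 5.8×39 = 226.2.
t* = √226.2 = 15.04 min.

15.04 min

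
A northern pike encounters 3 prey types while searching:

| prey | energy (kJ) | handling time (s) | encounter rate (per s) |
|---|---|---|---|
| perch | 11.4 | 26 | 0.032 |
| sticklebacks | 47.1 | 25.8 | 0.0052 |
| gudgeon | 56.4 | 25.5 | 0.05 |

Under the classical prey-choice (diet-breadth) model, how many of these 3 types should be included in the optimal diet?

2

Rank by E/h (kJ/s): gudgeon 2.21, sticklebacks 1.83, perch 0.438. Include each in turn until the next type's E/h falls below the running intake rate.
Rate on top 1: 1.24. sticklebacks: 1.83 > 1.24 → include.
Rate on top 2: 1.272. perch: 0.438 < 1.272 → exclude; stop.
Optimal diet: gudgeon, sticklebacks — 2 of 3 types.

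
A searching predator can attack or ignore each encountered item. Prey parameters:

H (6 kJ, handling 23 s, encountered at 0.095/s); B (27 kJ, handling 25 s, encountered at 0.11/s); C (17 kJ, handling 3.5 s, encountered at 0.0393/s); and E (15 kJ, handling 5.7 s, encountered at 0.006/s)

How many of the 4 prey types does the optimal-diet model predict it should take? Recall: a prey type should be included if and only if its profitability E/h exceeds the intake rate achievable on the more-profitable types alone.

E/h in descending order: C 4.86, E 2.63, B 1.08, H 0.261 kJ/s. The optimal diet is the largest prefix of this list for which every included type satisfies E_i/h_i > R on the types above it.
Rate on top 1: 0.5873. E: 2.63 > 0.5873 → include.
Rate on top 2: 0.647. B: 1.08 > 0.647 → include.
Rate on top 3: 0.9506. H: 0.261 < 0.9506 → exclude; stop.
Optimal diet: C, E, B — 3 of 4 types.

3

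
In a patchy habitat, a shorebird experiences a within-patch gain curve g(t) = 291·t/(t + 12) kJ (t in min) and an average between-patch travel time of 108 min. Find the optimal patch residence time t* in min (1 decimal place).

Maximise g(t)/(T+t): set derivative to zero → g'(t)(T+t) = g(t).
g'(t) = 291·12/(t + 12)². Setting 291·12/(t+12)² = 291t/[(t+12)(108+t)] gives 12(108+t) = t(t+12), so t² = 12×108 = 1296.
t* = √1296 = 36 min.

36.0 min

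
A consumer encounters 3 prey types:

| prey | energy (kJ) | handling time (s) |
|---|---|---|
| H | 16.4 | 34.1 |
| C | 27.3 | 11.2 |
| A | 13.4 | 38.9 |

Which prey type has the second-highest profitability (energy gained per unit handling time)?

In descending order of E/h:
C: 27.3/11.2 = 2.44 kJ/s
H: 16.4/34.1 = 0.481 kJ/s
A: 13.4/38.9 = 0.344 kJ/s

H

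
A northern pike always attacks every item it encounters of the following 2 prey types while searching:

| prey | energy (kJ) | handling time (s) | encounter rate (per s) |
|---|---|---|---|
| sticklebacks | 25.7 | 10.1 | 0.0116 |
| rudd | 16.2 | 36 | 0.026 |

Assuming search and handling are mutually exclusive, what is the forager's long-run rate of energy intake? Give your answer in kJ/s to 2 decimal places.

Energy encountered per unit search time: 0.0116×25.7 + 0.026×16.2 = 0.7193 kJ/s.
Handling time per unit search time: 0.0116×10.1 + 0.026×36 = 1.053.
Rate = 0.7193/(1 + 1.053) = 0.3503 kJ/s.

0.35 kJ/s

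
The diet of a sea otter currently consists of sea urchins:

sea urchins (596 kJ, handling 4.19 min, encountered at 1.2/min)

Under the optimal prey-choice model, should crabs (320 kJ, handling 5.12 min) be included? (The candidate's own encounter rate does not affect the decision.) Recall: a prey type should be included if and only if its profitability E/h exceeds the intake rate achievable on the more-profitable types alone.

Current rate: (1.2×596)/(1 + 1.2×4.19) = 118.6 kJ/min.
crabs: E/h = 320/5.12 = 62.5 kJ/min.
62.5 < 118.6, so adding crabs would lower the average — exclude it.

No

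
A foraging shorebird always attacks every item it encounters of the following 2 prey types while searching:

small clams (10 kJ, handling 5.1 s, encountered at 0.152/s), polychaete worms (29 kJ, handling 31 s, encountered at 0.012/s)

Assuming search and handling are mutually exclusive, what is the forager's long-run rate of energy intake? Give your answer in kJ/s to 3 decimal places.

0.870 kJ/s

R = (0.152×10 + 0.012×29) / (1 + 0.152×5.1 + 0.012×31) = 1.868/2.147 = 0.87 kJ/s.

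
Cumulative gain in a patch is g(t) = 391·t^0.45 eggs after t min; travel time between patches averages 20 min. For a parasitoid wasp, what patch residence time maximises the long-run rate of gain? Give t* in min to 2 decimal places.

16.36 min

Maximise g(t)/(T+t): set derivative to zero → g'(t)(T+t) = g(t).
g'(t) = 0.45·391·t^-0.55. Setting 0.45·391·t^-0.55 = 391·t^0.45/(20+t) gives 0.45(20+t) = t, so 0.55·t = 0.45×20.
t* = 0.45×20/0.55 = 16.36 min.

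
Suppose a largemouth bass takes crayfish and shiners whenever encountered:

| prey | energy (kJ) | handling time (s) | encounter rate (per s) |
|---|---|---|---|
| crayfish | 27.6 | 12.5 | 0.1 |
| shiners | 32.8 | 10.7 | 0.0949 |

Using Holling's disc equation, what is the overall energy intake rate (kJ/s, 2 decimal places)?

R = (0.1×27.6 + 0.0949×32.8) / (1 + 0.1×12.5 + 0.0949×10.7) = 5.873/3.265 = 1.798 kJ/s.

1.80 kJ/s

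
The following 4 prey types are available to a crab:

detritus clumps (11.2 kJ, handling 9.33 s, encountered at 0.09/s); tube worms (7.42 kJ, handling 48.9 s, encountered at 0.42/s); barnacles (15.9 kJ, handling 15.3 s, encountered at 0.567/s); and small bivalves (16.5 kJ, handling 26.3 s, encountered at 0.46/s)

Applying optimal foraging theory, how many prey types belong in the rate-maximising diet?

2

Rank by E/h (kJ/s): detritus clumps 1.2, barnacles 1.04, small bivalves 0.627, tube worms 0.152. Include each in turn until the next type's E/h falls below the running intake rate.
Rate on top 1: 0.5479. barnacles: 1.04 > 0.5479 → include.
Rate on top 2: 0.9533. small bivalves: 0.627 < 0.9533 → exclude; stop.
Optimal diet: detritus clumps, barnacles — 2 of 4 types.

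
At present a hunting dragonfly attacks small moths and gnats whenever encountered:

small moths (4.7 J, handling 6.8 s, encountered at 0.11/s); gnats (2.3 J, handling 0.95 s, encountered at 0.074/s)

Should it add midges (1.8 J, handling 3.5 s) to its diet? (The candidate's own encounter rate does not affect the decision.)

Yes

On small moths and gnats alone, R = ΣλE/(1+Σλh) = 0.6872/1.818 = 0.3779 J/s.
midges: E/h = 1.8/3.5 = 0.5143 J/s.
0.5143 > 0.3779, so adding midges raises the average — include it.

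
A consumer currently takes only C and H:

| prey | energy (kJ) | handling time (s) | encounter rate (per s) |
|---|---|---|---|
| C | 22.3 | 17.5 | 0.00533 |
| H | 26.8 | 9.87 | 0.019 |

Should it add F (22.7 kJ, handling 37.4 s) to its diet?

Yes

Intake rate on the current diet: R = (0.00533×22.3 + 0.019×26.8) / (1 + 0.00533×17.5 + 0.019×9.87) = 0.6281/1.281 = 0.4904 kJ/s.
F: E/h = 22.7/37.4 = 0.607 kJ/s.
Since 0.607 > R, including F increases the long-run rate.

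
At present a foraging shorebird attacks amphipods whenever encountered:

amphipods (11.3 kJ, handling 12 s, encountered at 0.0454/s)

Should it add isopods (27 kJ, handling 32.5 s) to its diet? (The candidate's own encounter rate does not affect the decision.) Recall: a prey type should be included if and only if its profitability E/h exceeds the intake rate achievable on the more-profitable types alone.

Yes

Intake rate on the current diet: R = (0.0454×11.3) / (1 + 0.0454×12) = 0.513/1.545 = 0.3321 kJ/s.
isopods: E/h = 27/32.5 = 0.8308 kJ/s.
Since 0.8308 > R, including isopods increases the long-run rate.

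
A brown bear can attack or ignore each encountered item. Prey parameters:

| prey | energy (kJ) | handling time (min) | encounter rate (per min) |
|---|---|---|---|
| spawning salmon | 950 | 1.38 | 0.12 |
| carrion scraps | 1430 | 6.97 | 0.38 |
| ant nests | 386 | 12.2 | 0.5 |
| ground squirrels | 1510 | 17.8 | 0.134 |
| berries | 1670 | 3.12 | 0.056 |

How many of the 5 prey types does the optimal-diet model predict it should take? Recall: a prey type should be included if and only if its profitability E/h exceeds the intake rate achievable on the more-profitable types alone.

3

Rank by E/h (kJ/min): spawning salmon 688, berries 535, carrion scraps 205, ground squirrels 84.8, ant nests 31.6. Include each in turn until the next type's E/h falls below the running intake rate.
Rate on top 1: 97.8. berries: 535 > 97.8 → include.
Rate on top 2: 154.8. carrion scraps: 205 > 154.8 → include.
Rate on top 3: 188.3. ground squirrels: 84.8 < 188.3 → exclude; stop.
Optimal diet: spawning salmon, berries, carrion scraps — 3 of 5 types.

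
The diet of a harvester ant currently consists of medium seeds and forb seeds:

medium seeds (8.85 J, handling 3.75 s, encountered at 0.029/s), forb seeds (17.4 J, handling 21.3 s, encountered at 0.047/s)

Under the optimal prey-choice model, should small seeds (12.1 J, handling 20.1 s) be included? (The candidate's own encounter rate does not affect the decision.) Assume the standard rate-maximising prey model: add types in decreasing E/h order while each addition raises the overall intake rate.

Intake rate on the current diet: R = (0.029×8.85 + 0.047×17.4) / (1 + 0.029×3.75 + 0.047×21.3) = 1.074/2.11 = 0.5093 J/s.
Profitability of small seeds: 12.1/20.1 = 0.602 J/s.
Since 0.602 > R, including small seeds increases the long-run rate.

Yes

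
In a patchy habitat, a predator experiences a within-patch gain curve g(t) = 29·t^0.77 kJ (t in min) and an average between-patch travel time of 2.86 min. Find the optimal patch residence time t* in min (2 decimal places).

9.57 min

By the marginal value theorem, leave when the instantaneous gain rate g'(t) equals the habitat-wide average g(t)/(T + t).
g'(t) = 0.77·29·t^-0.23. Setting 0.77·29·t^-0.23 = 29·t^0.77/(2.86+t) gives 0.77(2.86+t) = t, so 0.23·t = 0.77×2.86.
t* = 0.77×2.86/0.23 = 9.575 min.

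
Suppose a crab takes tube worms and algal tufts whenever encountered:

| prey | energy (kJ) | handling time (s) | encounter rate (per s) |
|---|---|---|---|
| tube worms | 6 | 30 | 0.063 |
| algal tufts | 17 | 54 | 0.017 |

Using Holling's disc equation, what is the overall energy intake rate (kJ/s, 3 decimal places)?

R = (0.063×6 + 0.017×17) / (1 + 0.063×30 + 0.017×54) = 0.667/3.808 = 0.1752 kJ/s.

0.175 kJ/s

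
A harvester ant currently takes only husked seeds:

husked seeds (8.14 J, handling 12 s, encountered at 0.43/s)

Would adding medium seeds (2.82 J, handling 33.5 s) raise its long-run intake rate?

Current rate: (0.43×8.14)/(1 + 0.43×12) = 0.5682 J/s.
Profitability of medium seeds: 2.82/33.5 = 0.08418 J/s.
Since 0.08418 < R, time spent handling medium seeds is better spent searching.

No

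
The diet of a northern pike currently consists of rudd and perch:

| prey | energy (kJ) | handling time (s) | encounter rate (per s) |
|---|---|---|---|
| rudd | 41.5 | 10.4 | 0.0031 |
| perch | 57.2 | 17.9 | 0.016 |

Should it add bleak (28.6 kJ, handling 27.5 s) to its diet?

Current rate: (0.0031×41.5 + 0.016×57.2)/(1 + 0.0031×10.4 + 0.016×17.9) = 0.7916 kJ/s.
bleak: E/h = 28.6/27.5 = 1.04 kJ/s.
Since 1.04 > R, including bleak increases the long-run rate.

Yes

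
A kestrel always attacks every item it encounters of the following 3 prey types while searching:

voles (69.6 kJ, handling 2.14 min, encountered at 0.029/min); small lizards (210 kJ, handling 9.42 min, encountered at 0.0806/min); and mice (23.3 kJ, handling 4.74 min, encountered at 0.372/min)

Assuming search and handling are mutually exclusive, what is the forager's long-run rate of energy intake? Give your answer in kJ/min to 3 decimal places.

7.703 kJ/min

R = (0.029×69.6 + 0.0806×210 + 0.372×23.3) / (1 + 0.029×2.14 + 0.0806×9.42 + 0.372×4.74) = 27.61/3.585 = 7.703 kJ/min.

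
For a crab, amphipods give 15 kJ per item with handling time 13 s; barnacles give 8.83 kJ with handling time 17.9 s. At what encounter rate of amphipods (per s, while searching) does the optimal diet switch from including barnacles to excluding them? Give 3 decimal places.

Drop barnacles once their profitability E₂/h₂ falls below the rate achievable on amphipods alone: E₂/h₂ = λE₁/(1 + λh₁).
Solve for λ: λE₁h₂ = E₂(1 + λh₁) → λ(E₁h₂ − E₂h₁) = E₂ → λ = E₂/(E₁h₂ − E₂h₁).
λ = 8.83/(15×17.9 − 8.83×13) = 8.83/153.7 = 0.05745 per s.

0.057 per s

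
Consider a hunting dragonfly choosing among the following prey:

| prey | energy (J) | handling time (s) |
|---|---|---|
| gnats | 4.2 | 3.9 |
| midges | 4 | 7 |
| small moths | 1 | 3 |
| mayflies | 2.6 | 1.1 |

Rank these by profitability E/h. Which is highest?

mayflies

In descending order of E/h:
mayflies: 2.6/1.1 = 2.36 J/s
gnats: 4.2/3.9 = 1.08 J/s
midges: 4/7 = 0.571 J/s
small moths: 1/3 = 0.333 J/s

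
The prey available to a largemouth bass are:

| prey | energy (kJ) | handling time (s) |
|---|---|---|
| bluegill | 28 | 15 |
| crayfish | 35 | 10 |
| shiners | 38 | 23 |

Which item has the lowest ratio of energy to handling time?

shiners

Profitability E/h (kJ/s): bluegill = 28/15 = 1.87, crayfish = 35/10 = 3.5, shiners = 38/23 = 1.65.
Ranked: crayfish > bluegill > shiners.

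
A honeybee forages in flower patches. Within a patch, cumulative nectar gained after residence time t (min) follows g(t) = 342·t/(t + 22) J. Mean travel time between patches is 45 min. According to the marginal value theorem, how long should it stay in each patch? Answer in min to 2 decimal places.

By the marginal value theorem, leave when the instantaneous gain rate g'(t) equals the habitat-wide average g(t)/(T + t).
g'(t) = 342·22/(t + 22)². Setting 342·22/(t+22)² = 342t/[(t+22)(45+t)] gives 22(45+t) = t(t+22), so t² = 22×45 = 990.
t* = √990 = 31.46 min.

31.46 min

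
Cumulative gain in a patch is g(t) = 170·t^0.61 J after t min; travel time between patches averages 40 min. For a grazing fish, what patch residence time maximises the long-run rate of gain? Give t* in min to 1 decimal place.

Maximise g(t)/(T+t): set derivative to zero → g'(t)(T+t) = g(t).
g'(t) = 0.61·170·t^-0.39. Setting 0.61·170·t^-0.39 = 170·t^0.61/(40+t) gives 0.61(40+t) = t, so 0.39·t = 0.61×40.
t* = 0.61×40/0.39 = 62.56 min.

62.6 min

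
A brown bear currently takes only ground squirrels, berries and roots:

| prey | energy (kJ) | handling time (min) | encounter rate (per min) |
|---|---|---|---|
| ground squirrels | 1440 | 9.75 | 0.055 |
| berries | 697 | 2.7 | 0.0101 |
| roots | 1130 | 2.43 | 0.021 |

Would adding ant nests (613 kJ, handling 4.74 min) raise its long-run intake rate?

Intake rate on the current diet: R = (0.055×1440 + 0.0101×697 + 0.021×1130) / (1 + 0.055×9.75 + 0.0101×2.7 + 0.021×2.43) = 110/1.615 = 68.11 kJ/min.
Profitability of ant nests: 613/4.74 = 129.3 kJ/min.
Since 129.3 > R, including ant nests increases the long-run rate.

Yes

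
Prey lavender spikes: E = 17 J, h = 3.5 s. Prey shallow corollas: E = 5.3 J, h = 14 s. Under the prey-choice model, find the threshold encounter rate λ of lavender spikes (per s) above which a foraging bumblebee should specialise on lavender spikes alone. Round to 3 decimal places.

Drop shallow corollas once their profitability E₂/h₂ falls below the rate achievable on lavender spikes alone: E₂/h₂ = λE₁/(1 + λh₁).
Solve for λ: λE₁h₂ = E₂(1 + λh₁) → λ(E₁h₂ − E₂h₁) = E₂ → λ = E₂/(E₁h₂ − E₂h₁).
λ = 5.3/(17×14 − 5.3×3.5) = 5.3/219.4 = 0.02415 per s.

0.024 per s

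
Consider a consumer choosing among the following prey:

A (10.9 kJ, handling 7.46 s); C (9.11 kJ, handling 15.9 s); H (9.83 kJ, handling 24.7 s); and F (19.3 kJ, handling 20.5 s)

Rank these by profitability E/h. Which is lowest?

In descending order of E/h:
A: 10.9/7.46 = 1.46 kJ/s
F: 19.3/20.5 = 0.941 kJ/s
C: 9.11/15.9 = 0.573 kJ/s
H: 9.83/24.7 = 0.398 kJ/s

H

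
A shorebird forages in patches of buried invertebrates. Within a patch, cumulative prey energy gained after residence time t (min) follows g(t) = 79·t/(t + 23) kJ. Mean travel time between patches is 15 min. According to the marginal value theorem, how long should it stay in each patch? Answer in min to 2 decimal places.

Maximise g(t)/(T+t): set derivative to zero → g'(t)(T+t) = g(t).
g'(t) = 79·23/(t + 23)². Setting 79·23/(t+23)² = 79t/[(t+23)(15+t)] gives 23(15+t) = t(t+23), so t² = 23×15 = 345.
t* = √345 = 18.57 min.

18.57 min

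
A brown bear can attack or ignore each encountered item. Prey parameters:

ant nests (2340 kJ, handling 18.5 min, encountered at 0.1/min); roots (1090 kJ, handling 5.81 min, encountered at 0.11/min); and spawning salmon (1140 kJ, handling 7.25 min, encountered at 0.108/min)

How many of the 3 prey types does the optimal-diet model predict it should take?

3

E/h in descending order: roots 188, spawning salmon 157, ant nests 126 kJ/min. The optimal diet is the largest prefix of this list for which every included type satisfies E_i/h_i > R on the types above it.
Rate on top 1: 73.15. spawning salmon: 157 > 73.15 → include.
Rate on top 2: 100.3. ant nests: 126 > 100.3 → include.
Optimal diet: roots, spawning salmon, ant nests — 3 of 3 types.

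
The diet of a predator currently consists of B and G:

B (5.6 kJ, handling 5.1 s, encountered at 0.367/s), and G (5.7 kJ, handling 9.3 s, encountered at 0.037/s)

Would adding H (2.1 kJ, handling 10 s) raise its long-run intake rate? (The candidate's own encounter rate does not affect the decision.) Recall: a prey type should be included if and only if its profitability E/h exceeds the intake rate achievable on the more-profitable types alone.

No

On B and G alone, R = ΣλE/(1+Σλh) = 2.266/3.216 = 0.7047 kJ/s.
H: E/h = 2.1/10 = 0.21 kJ/s.
Since 0.21 < R, time spent handling H is better spent searching.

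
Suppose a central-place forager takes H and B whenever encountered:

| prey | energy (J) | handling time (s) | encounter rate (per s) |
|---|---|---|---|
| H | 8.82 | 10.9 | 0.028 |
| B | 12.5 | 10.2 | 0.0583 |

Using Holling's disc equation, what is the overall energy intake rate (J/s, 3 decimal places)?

0.514 J/s

R = (0.028×8.82 + 0.0583×12.5) / (1 + 0.028×10.9 + 0.0583×10.2) = 0.9757/1.9 = 0.5136 J/s.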